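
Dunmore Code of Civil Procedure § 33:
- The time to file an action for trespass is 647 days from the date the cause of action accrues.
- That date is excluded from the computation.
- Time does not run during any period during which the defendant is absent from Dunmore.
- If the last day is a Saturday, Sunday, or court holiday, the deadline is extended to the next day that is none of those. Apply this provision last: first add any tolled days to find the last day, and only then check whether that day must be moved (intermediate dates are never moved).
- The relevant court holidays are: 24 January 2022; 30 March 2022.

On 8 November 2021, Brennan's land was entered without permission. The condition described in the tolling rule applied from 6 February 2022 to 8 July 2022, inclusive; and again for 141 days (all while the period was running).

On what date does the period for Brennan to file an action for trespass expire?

647 days after 8 November 2021 is August 17, 2023.
From February 6, 2022 through July 8, 2022 inclusive is 153 days; tolling adds 153 days: August 17, 2023 + 153 days = January 17, 2024.
Tolling adds 141 days: January 17, 2024 + 141 days = June 6, 2024.
June 6, 2024 is a Thursday and not a court holiday, so no extension applies.

June 6, 2024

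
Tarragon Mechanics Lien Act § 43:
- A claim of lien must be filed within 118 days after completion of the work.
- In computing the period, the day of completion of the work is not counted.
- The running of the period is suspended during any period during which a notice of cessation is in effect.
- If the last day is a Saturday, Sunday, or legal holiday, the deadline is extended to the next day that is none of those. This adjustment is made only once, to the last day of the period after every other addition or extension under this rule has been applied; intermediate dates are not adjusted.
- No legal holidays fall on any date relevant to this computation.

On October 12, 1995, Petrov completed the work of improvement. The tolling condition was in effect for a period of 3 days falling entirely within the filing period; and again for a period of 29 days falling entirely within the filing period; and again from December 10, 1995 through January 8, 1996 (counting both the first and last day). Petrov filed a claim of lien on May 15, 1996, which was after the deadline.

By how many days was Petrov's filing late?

36 days

118 days after October 12, 1995 is February 7, 1996.
Tolling adds 3 days: February 7, 1996 + 3 days = February 10, 1996.
Tolling adds 29 days: February 10, 1996 + 29 days = March 10, 1996.
From December 10, 1995 through January 8, 1996 inclusive is 30 days; tolling adds 30 days: March 10, 1996 + 30 days = April 9, 1996.
April 9, 1996 is a Tuesday and not a legal holiday, so no extension applies.
The deadline is April 9, 1996; from April 9, 1996 to May 15, 1996 is 36 days.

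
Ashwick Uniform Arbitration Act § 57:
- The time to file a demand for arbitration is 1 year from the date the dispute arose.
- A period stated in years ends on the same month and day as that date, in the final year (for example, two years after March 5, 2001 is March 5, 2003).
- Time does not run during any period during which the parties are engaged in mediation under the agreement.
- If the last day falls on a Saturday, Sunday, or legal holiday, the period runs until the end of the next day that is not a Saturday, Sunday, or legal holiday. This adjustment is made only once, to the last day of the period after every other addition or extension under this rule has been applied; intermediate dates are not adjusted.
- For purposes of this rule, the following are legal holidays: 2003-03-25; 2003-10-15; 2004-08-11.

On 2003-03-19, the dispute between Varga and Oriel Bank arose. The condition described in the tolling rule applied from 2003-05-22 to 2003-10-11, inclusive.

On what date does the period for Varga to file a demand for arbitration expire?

1 year after 2003-03-19 is March 19, 2004.
From May 22, 2003 through October 11, 2003 inclusive is 143 days; tolling adds 143 days: March 19, 2004 + 143 days = August 9, 2004.
August 9, 2004 is a Monday and not a legal holiday, so no extension applies.

August 9, 2004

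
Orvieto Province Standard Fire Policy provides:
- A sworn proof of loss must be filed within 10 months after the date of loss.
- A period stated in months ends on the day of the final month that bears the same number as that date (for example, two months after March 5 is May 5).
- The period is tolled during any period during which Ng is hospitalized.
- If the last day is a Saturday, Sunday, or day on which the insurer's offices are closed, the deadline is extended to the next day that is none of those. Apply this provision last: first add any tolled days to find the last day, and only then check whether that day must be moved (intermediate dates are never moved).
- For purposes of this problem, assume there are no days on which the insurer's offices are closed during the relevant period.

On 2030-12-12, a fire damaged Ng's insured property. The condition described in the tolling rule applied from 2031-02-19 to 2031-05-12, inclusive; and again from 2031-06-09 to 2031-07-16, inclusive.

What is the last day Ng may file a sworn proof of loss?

10 months after 2030-12-12 is October 12, 2031.
From February 19, 2031 through May 12, 2031 inclusive is 83 days; tolling adds 83 days: October 12, 2031 + 83 days = January 3, 2032.
From June 9, 2031 through July 16, 2031 inclusive is 38 days; tolling adds 38 days: January 3, 2032 + 38 days = February 10, 2032.
February 10, 2032 is a Tuesday and not a day on which the insurer's offices are closed, so no extension applies.

February 10, 2032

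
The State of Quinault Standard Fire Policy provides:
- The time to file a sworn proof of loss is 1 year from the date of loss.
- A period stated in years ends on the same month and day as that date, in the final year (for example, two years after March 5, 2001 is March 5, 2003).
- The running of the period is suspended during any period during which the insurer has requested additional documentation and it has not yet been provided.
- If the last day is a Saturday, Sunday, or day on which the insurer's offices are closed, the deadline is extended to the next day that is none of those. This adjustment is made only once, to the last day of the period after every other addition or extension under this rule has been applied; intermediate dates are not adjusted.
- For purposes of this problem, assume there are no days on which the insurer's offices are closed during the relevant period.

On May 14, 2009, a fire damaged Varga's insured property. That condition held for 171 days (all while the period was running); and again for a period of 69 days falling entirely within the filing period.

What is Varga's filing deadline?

1 year after May 14, 2009 is May 14, 2010.
Tolling adds 171 days: May 14, 2010 + 171 days = November 1, 2010.
Tolling adds 69 days: November 1, 2010 + 69 days = January 9, 2011.
January 9, 2011 is Sunday. The next qualifying day is January 10, 2011.

January 10, 2011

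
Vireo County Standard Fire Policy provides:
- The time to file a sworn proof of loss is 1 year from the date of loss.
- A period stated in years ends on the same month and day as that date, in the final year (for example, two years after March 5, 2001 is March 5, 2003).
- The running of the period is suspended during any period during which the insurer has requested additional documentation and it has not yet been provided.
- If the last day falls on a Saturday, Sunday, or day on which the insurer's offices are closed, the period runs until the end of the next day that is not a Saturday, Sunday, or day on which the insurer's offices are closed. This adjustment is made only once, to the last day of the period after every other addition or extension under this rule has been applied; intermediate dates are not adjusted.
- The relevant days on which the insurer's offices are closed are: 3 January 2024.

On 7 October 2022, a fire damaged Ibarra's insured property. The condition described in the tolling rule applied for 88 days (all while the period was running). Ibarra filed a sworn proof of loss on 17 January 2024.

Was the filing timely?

No

1 year after 7 October 2022 is October 7, 2023.
Tolling adds 88 days: October 7, 2023 + 88 days = January 3, 2024.
January 3, 2024 is a listed holiday. The next qualifying day is January 4, 2024.
The deadline is January 4, 2024; the filing on January 17, 2024 is after that date.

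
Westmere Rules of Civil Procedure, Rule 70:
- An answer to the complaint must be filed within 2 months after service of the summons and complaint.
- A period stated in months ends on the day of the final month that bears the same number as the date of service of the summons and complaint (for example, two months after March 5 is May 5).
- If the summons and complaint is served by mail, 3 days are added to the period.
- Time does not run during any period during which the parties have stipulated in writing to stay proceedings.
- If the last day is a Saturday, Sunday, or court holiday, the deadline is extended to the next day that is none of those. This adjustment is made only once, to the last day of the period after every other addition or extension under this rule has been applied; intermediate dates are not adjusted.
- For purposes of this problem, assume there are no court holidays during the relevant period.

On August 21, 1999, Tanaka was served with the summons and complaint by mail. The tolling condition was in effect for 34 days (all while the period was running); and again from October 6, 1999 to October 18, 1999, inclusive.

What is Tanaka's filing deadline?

December 10, 1999

2 months after August 21, 1999 is October 21, 1999.
Service was by mail, adding 3 days: October 21, 1999 + 3 days = October 24, 1999.
Tolling adds 34 days: October 24, 1999 + 34 days = November 27, 1999.
From October 6, 1999 through October 18, 1999 inclusive is 13 days; tolling adds 13 days: November 27, 1999 + 13 days = December 10, 1999.
December 10, 1999 is a Friday and not a court holiday, so no extension applies.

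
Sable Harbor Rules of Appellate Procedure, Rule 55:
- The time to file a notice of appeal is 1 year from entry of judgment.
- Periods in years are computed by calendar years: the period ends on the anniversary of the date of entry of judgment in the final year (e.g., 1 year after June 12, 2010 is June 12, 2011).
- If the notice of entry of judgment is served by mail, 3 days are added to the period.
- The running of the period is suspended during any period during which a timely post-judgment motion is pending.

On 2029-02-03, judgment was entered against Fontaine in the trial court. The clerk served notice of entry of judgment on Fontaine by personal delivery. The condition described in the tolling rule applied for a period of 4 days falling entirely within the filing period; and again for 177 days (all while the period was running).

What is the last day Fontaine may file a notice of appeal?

1 year after 2029-02-03 is February 3, 2030.
Service was not by mail, so no mail extension applies.
Tolling adds 4 days: February 3, 2030 + 4 days = February 7, 2030.
Tolling adds 177 days: February 7, 2030 + 177 days = August 3, 2030.

August 3, 2030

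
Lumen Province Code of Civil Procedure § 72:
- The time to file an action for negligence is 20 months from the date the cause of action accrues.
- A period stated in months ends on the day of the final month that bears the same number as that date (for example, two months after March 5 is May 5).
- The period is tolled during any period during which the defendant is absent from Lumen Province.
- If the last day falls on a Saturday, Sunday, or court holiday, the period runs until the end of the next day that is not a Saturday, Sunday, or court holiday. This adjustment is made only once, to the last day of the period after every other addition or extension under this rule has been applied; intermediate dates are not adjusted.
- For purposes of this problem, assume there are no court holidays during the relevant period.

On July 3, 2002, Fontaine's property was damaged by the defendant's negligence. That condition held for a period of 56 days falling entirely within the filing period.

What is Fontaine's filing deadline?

April 28, 2004

20 months after July 3, 2002 is March 3, 2004.
Tolling adds 56 days: March 3, 2004 + 56 days = April 28, 2004.
April 28, 2004 is a Wednesday and not a court holiday, so no extension applies.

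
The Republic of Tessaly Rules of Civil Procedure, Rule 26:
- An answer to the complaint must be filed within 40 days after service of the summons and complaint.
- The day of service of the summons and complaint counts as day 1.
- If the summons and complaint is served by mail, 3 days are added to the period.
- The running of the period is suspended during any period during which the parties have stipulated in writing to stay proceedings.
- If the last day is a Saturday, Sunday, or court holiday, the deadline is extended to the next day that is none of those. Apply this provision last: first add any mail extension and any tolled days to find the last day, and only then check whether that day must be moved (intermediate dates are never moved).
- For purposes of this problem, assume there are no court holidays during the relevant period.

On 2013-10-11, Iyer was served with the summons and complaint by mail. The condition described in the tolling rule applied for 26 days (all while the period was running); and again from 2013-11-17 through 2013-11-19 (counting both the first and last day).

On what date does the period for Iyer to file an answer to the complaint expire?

Counting 2013-10-11 as day 1, day 40 is November 19, 2013.
Service was by mail, adding 3 days: November 19, 2013 + 3 days = November 22, 2013.
Tolling adds 26 days: November 22, 2013 + 26 days = December 18, 2013.
From November 17, 2013 through November 19, 2013 inclusive is 3 days; tolling adds 3 days: December 18, 2013 + 3 days = December 21, 2013.
December 21, 2013 is Saturday; December 22, 2013 is Sunday. The next qualifying day is December 23, 2013.

December 23, 2013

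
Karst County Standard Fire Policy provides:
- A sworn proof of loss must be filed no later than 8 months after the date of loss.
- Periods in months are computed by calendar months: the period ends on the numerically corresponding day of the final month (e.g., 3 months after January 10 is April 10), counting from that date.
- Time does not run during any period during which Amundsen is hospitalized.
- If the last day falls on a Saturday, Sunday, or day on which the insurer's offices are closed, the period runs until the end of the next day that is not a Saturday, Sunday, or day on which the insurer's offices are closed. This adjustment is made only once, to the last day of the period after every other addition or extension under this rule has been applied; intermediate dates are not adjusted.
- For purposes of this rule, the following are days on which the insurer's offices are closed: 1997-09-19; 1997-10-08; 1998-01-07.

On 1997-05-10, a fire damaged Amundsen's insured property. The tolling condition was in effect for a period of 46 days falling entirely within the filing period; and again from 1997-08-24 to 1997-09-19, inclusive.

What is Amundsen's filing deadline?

8 months after 1997-05-10 is January 10, 1998.
Tolling adds 46 days: January 10, 1998 + 46 days = February 25, 1998.
From August 24, 1997 through September 19, 1997 inclusive is 27 days; tolling adds 27 days: February 25, 1998 + 27 days = March 24, 1998.
March 24, 1998 is a Tuesday and not a day on which the insurer's offices are closed, so no extension applies.

March 24, 1998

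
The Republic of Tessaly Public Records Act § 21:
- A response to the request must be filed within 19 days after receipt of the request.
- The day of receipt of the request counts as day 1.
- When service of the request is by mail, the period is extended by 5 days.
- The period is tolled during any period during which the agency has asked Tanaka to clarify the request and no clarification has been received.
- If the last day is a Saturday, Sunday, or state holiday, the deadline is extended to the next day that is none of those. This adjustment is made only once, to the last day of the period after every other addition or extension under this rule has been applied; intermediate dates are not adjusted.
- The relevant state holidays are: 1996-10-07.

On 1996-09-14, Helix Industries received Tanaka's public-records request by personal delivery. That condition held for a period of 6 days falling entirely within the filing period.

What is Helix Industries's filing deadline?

Counting 1996-09-14 as day 1, day 19 is October 2, 1996.
Service was not by mail, so no mail extension applies.
Tolling adds 6 days: October 2, 1996 + 6 days = October 8, 1996.
October 8, 1996 is a Tuesday and not a state holiday, so no extension applies.

October 8, 1996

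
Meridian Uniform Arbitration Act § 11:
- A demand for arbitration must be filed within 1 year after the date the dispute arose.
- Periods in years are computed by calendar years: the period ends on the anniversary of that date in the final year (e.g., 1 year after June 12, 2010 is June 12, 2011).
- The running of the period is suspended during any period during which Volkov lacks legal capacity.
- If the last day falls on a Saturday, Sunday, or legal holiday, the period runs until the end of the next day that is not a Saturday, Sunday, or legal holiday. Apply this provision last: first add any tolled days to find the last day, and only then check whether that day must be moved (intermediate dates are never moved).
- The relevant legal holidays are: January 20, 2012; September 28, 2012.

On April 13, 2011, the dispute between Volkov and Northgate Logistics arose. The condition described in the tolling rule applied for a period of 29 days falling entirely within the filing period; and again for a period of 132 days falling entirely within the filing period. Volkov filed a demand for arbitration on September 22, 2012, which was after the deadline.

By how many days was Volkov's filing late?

1 day

1 year after April 13, 2011 is April 13, 2012.
Tolling adds 29 days: April 13, 2012 + 29 days = May 12, 2012.
Tolling adds 132 days: May 12, 2012 + 132 days = September 21, 2012.
September 21, 2012 is a Friday and not a legal holiday, so no extension applies.
The deadline is September 21, 2012; from September 21, 2012 to September 22, 2012 is 1 days.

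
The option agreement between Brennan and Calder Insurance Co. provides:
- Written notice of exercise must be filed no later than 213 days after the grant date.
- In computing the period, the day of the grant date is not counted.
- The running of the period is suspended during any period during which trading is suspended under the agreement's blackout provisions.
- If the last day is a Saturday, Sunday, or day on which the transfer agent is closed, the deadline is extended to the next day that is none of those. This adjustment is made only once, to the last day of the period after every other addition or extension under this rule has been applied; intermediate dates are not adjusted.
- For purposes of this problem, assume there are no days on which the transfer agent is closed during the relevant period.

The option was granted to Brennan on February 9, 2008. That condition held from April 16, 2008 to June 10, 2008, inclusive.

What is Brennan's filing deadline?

213 days after February 9, 2008 is September 9, 2008.
From April 16, 2008 through June 10, 2008 inclusive is 56 days; tolling adds 56 days: September 9, 2008 + 56 days = November 4, 2008.
November 4, 2008 is a Tuesday and not a day on which the transfer agent is closed, so no extension applies.

November 4, 2008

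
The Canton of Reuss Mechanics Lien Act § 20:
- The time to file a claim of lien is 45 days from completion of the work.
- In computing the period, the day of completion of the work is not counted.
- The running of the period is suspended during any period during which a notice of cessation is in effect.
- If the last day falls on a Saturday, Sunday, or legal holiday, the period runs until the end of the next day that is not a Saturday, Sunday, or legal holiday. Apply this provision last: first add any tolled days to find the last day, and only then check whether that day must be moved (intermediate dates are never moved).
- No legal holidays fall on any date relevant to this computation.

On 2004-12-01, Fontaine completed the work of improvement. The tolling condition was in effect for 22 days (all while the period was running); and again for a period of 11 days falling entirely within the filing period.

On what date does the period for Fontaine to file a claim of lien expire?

45 days after 2004-12-01 is January 15, 2005.
Tolling adds 22 days: January 15, 2005 + 22 days = February 6, 2005.
Tolling adds 11 days: February 6, 2005 + 11 days = February 17, 2005.
February 17, 2005 is a Thursday and not a legal holiday, so no extension applies.

February 17, 2005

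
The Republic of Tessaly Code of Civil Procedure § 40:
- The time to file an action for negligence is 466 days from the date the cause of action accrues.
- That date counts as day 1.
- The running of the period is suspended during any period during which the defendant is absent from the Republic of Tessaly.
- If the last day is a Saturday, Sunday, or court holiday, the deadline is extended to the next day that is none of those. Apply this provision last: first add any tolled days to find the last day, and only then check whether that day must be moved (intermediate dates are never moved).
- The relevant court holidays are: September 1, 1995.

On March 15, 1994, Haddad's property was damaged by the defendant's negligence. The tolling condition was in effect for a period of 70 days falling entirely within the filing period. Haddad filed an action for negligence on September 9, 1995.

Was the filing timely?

No

Counting March 15, 1994 as day 1, day 466 is June 23, 1995.
Tolling adds 70 days: June 23, 1995 + 70 days = September 1, 1995.
September 1, 1995 is a listed holiday; September 2, 1995 is Saturday; September 3, 1995 is Sunday. The next qualifying day is September 4, 1995.
The deadline is September 4, 1995; the filing on September 9, 1995 is after that date.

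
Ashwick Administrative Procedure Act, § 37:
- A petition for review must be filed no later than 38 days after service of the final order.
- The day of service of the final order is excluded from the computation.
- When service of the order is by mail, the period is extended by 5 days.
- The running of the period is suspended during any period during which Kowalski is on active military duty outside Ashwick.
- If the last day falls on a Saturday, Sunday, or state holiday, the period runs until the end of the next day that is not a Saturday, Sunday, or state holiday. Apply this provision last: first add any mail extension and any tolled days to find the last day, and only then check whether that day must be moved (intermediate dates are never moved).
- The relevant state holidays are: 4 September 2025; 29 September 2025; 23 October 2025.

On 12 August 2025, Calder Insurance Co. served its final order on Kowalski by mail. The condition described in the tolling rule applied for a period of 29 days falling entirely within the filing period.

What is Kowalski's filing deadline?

October 24, 2025

38 days after 12 August 2025 is September 19, 2025.
Service was by mail, adding 5 days: September 19, 2025 + 5 days = September 24, 2025.
Tolling adds 29 days: September 24, 2025 + 29 days = October 23, 2025.
October 23, 2025 is a listed holiday. The next qualifying day is October 24, 2025.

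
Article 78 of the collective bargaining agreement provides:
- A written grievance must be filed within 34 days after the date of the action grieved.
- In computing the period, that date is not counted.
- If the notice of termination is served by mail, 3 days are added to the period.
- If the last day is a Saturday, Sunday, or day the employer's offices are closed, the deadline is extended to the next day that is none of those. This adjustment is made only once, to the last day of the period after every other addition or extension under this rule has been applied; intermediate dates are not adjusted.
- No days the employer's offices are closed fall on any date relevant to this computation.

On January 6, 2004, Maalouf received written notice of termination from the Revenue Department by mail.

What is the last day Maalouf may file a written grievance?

34 days after January 6, 2004 is February 9, 2004.
Service was by mail, adding 3 days: February 9, 2004 + 3 days = February 12, 2004.
February 12, 2004 is a Thursday and not a day the employer's offices are closed, so no extension applies.

February 12, 2004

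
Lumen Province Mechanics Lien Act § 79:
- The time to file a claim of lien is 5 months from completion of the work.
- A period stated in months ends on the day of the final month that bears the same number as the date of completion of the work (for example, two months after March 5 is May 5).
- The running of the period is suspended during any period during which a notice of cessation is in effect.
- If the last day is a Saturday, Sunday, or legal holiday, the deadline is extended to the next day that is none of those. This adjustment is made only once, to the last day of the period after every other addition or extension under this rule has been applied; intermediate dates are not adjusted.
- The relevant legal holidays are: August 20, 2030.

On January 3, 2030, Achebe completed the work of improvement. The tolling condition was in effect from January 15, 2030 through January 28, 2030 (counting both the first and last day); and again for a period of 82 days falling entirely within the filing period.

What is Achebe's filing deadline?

September 9, 2030

5 months after January 3, 2030 is June 3, 2030.
From January 15, 2030 through January 28, 2030 inclusive is 14 days; tolling adds 14 days: June 3, 2030 + 14 days = June 17, 2030.
Tolling adds 82 days: June 17, 2030 + 82 days = September 7, 2030.
September 7, 2030 is Saturday; September 8, 2030 is Sunday. The next qualifying day is September 9, 2030.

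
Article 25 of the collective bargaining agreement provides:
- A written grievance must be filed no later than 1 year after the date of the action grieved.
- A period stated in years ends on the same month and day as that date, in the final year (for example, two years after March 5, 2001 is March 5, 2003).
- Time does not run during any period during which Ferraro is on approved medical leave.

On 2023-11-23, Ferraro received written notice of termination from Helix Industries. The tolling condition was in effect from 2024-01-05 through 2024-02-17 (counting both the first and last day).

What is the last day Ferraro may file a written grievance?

January 6, 2025

1 year after 2023-11-23 is November 23, 2024.
From January 5, 2024 through February 17, 2024 inclusive is 44 days; tolling adds 44 days: November 23, 2024 + 44 days = January 6, 2025.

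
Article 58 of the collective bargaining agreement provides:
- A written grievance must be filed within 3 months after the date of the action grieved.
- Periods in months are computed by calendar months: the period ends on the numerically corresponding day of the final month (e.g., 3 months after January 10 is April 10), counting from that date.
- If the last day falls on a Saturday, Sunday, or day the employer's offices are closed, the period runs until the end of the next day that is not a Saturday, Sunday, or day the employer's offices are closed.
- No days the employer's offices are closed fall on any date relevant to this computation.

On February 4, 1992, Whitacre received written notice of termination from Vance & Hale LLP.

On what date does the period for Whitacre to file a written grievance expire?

May 4, 1992

3 months after February 4, 1992 is May 4, 1992.
May 4, 1992 is a Monday and not a day the employer's offices are closed, so no extension applies.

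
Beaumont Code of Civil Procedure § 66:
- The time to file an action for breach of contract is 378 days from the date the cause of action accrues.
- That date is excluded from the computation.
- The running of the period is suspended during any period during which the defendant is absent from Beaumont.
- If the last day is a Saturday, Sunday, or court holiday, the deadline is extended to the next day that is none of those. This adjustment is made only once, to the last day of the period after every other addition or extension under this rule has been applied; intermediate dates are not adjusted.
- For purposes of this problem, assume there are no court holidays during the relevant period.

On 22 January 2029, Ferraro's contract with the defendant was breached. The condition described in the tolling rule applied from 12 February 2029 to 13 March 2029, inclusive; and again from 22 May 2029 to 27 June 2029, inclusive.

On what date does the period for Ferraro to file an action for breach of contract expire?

April 12, 2030

378 days after 22 January 2029 is February 4, 2030.
From February 12, 2029 through March 13, 2029 inclusive is 30 days; tolling adds 30 days: February 4, 2030 + 30 days = March 6, 2030.
From May 22, 2029 through June 27, 2029 inclusive is 37 days; tolling adds 37 days: March 6, 2030 + 37 days = April 12, 2030.
April 12, 2030 is a Friday and not a court holiday, so no extension applies.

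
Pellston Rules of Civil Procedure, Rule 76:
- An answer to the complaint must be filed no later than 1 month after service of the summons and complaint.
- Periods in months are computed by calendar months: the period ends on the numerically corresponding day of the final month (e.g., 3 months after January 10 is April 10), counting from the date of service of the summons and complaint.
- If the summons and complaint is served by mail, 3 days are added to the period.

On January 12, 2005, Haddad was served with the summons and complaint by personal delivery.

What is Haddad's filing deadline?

1 month after January 12, 2005 is February 12, 2005.
Service was not by mail, so no mail extension applies.

February 12, 2005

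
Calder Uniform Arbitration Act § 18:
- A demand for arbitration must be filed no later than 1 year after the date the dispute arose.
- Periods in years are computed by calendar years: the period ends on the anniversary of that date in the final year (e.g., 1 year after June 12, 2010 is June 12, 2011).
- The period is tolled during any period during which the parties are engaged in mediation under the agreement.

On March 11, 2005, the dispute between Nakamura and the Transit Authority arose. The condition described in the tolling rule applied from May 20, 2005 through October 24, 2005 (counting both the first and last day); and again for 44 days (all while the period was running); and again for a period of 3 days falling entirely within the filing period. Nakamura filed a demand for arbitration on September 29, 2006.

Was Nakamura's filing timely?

1 year after March 11, 2005 is March 11, 2006.
From May 20, 2005 through October 24, 2005 inclusive is 158 days; tolling adds 158 days: March 11, 2006 + 158 days = August 16, 2006.
Tolling adds 44 days: August 16, 2006 + 44 days = September 29, 2006.
Tolling adds 3 days: September 29, 2006 + 3 days = October 2, 2006.
The deadline is October 2, 2006; the filing on September 29, 2006 is on or before that date.

Yes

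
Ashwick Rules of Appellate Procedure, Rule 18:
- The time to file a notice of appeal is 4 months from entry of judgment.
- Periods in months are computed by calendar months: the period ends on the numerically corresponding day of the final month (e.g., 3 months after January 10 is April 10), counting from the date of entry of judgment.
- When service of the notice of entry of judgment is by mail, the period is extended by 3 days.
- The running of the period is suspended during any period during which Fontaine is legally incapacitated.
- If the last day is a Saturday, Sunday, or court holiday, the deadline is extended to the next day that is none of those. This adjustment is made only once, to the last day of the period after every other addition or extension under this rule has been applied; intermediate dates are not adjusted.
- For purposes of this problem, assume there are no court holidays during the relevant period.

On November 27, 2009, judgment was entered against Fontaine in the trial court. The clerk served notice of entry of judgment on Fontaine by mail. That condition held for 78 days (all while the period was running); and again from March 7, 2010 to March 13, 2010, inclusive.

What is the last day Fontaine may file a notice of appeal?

June 23, 2010

4 months after November 27, 2009 is March 27, 2010.
Service was by mail, adding 3 days: March 27, 2010 + 3 days = March 30, 2010.
Tolling adds 78 days: March 30, 2010 + 78 days = June 16, 2010.
From March 7, 2010 through March 13, 2010 inclusive is 7 days; tolling adds 7 days: June 16, 2010 + 7 days = June 23, 2010.
June 23, 2010 is a Wednesday and not a court holiday, so no extension applies.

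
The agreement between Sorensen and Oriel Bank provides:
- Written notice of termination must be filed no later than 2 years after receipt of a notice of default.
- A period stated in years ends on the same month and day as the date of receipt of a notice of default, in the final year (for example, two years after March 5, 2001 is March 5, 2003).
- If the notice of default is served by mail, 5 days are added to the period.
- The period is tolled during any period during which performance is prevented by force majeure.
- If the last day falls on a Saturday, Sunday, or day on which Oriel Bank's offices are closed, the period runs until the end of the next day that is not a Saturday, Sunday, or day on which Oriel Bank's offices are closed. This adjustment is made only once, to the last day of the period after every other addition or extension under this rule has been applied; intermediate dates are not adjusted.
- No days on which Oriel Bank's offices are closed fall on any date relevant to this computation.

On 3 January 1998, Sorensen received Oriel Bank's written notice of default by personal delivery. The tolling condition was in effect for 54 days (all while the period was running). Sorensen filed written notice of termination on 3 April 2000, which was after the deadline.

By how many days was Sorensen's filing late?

35 days

2 years after 3 January 1998 is January 3, 2000.
Service was not by mail, so no mail extension applies.
Tolling adds 54 days: January 3, 2000 + 54 days = February 26, 2000.
February 26, 2000 is Saturday; February 27, 2000 is Sunday. The next qualifying day is February 28, 2000.
The deadline is February 28, 2000; from February 28, 2000 to April 3, 2000 is 35 days.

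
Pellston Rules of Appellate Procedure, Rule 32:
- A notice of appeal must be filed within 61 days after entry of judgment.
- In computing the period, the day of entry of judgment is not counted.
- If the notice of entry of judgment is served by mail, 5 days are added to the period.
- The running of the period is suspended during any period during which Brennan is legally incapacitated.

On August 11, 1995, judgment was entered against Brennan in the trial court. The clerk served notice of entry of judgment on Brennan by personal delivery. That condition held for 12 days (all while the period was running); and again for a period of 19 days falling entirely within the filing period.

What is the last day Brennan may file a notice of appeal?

61 days after August 11, 1995 is October 11, 1995.
Service was not by mail, so no mail extension applies.
Tolling adds 12 days: October 11, 1995 + 12 days = October 23, 1995.
Tolling adds 19 days: October 23, 1995 + 19 days = November 11, 1995.

November 11, 1995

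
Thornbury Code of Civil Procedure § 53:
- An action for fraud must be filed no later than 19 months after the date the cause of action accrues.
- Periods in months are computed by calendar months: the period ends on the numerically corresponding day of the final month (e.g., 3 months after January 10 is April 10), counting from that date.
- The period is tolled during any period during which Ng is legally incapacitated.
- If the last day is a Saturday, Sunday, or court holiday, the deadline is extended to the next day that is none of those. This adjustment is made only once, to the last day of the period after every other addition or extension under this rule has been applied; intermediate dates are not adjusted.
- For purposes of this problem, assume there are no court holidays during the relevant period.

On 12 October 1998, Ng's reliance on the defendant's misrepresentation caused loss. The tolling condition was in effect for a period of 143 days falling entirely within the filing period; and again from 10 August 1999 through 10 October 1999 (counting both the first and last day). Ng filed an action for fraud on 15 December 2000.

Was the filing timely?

No

19 months after 12 October 1998 is May 12, 2000.
Tolling adds 143 days: May 12, 2000 + 143 days = October 2, 2000.
From August 10, 1999 through October 10, 1999 inclusive is 62 days; tolling adds 62 days: October 2, 2000 + 62 days = December 3, 2000.
December 3, 2000 is Sunday. The next qualifying day is December 4, 2000.
The deadline is December 4, 2000; the filing on December 15, 2000 is after that date.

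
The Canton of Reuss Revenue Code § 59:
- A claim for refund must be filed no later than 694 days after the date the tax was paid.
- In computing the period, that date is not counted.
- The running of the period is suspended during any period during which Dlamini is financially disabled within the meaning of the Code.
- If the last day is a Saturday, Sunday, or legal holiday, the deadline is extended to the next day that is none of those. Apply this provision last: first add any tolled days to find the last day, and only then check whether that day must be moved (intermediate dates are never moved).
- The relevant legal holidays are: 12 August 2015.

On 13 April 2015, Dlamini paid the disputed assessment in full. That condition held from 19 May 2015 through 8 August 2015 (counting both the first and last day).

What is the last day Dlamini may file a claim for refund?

May 29, 2017

694 days after 13 April 2015 is March 7, 2017.
From May 19, 2015 through August 8, 2015 inclusive is 82 days; tolling adds 82 days: March 7, 2017 + 82 days = May 28, 2017.
May 28, 2017 is Sunday. The next qualifying day is May 29, 2017.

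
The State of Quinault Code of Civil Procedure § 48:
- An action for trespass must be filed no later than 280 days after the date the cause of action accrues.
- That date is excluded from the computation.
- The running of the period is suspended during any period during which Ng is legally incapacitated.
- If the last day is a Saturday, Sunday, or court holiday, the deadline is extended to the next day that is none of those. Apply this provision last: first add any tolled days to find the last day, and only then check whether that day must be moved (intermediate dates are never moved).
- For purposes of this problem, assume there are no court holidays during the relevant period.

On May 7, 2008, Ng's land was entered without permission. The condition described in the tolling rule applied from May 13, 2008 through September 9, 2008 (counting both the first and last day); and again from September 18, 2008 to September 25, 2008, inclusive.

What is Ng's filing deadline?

280 days after May 7, 2008 is February 11, 2009.
From May 13, 2008 through September 9, 2008 inclusive is 120 days; tolling adds 120 days: February 11, 2009 + 120 days = June 11, 2009.
From September 18, 2008 through September 25, 2008 inclusive is 8 days; tolling adds 8 days: June 11, 2009 + 8 days = June 19, 2009.
June 19, 2009 is a Friday and not a court holiday, so no extension applies.

June 19, 2009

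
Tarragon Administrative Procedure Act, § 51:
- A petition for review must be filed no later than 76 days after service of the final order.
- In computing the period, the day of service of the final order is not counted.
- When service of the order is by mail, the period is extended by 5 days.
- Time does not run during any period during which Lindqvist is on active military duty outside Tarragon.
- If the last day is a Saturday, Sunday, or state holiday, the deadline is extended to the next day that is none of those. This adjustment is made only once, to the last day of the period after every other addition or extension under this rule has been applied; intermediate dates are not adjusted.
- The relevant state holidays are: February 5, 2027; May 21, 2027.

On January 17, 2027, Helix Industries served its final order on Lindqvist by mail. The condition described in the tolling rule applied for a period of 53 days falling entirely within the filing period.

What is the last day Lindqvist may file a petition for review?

76 days after January 17, 2027 is April 3, 2027.
Service was by mail, adding 5 days: April 3, 2027 + 5 days = April 8, 2027.
Tolling adds 53 days: April 8, 2027 + 53 days = May 31, 2027.
May 31, 2027 is a Monday and not a state holiday, so no extension applies.

May 31, 2027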